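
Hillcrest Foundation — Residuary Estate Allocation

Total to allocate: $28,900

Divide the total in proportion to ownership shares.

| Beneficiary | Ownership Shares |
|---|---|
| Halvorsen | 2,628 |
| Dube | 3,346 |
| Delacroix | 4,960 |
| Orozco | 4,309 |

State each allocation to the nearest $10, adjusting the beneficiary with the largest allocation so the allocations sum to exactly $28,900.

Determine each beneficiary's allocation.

Halvorsen: $4,980 · Dube: $6,340 · Delacroix: $9,410 · Orozco: $8,170

Sum of ownership shares: 15,243.
Raw shares: Halvorsen 2,628/15,243 × $28,900 = 4,982.56; Dube 3,346/15,243 × $28,900 = 6,343.86; Delacroix 4,960/15,243 × $28,900 = 9,403.92; Orozco 4,309/15,243 × $28,900 = 8,169.66.
After rounding ($10): Halvorsen $4,980; Dube $6,340; Delacroix $9,400; Orozco $8,170. Sum = $28,890.
Difference $28,900 − $28,890 = +$10 applied to largest allocation (Delacroix): Delacroix becomes $9,410.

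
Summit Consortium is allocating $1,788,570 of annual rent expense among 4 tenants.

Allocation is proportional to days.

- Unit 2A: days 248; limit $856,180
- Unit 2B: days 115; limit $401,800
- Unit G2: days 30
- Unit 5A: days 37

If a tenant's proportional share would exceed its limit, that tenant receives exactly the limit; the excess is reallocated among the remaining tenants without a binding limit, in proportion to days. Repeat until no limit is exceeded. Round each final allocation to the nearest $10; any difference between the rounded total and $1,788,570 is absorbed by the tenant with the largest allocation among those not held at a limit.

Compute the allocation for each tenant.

Unit 2A: $856,180 | Unit 2B: $401,800 | Unit G2: $237,580 | Unit 5A: $293,010

Total days = 430.
Pro-rata shares before constraints: Unit 2A 1,031,547.35; Unit 2B 478,338.49; Unit G2 124,783.95; Unit 5A 153,900.21.
Capped: Unit 2A ($856,180), Unit 2B ($401,800); residual $530,590 reallocated over remaining days 67.
Redistributed shares: Unit G2 237,577.61 → $237,580; Unit 5A 293,012.39 → $293,010.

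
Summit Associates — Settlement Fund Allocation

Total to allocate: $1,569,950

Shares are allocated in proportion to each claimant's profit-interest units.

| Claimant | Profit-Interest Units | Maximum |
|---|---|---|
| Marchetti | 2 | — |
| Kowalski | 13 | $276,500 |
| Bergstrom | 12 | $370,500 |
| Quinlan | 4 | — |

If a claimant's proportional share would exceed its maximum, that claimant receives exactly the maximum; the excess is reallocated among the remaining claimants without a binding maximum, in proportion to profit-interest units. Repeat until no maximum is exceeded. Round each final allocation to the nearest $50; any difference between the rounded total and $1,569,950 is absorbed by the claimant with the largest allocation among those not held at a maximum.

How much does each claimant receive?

Marchetti: $307,650 | Kowalski: $276,500 | Bergstrom: $370,500 | Quinlan: $615,300

Total profit-interest units = 31.
Proportional shares (ignoring caps): Marchetti 101,287.10; Kowalski 658,366.13; Bergstrom 607,722.58; Quinlan 202,574.19.
Held at cap: Kowalski ($276,500), Bergstrom ($370,500); residual $922,950 reallocated over remaining profit-interest units 6.
Shares after redistribution: Marchetti 307,650.00 → $307,650; Quinlan 615,300.00 → $615,300.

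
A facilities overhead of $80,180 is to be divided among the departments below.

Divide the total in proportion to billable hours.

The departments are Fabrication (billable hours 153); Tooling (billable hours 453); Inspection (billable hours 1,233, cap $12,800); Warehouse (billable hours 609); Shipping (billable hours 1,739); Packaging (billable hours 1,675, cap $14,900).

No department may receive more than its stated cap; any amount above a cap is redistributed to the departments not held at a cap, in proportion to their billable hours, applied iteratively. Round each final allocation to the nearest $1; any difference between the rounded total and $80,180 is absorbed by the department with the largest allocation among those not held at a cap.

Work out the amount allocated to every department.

Fabrication: $2,718 | Tooling: $8,048 | Inspection: $12,800 | Warehouse: $10,819 | Shipping: $30,895 | Packaging: $14,900

Total billable hours = 5,862.
Unconstrained shares: Fabrication 2,092.72; Tooling 6,196.10; Inspection 16,864.88; Warehouse 8,329.86; Shipping 23,785.91; Packaging 22,910.53.
Cap binds for Inspection ($12,800), Packaging ($14,900); residual $52,480 reallocated over remaining billable hours 2,954.
Shares after redistribution: Fabrication 2,718.16 → $2,718; Tooling 8,047.88 → $8,048; Warehouse 10,819.34 → $10,819; Shipping 30,894.62 → $30,895.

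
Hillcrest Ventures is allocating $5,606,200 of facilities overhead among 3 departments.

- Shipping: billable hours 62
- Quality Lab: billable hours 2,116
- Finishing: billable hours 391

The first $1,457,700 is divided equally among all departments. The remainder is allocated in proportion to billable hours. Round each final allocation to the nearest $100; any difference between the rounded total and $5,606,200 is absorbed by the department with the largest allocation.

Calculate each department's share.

Shipping: $586,000; Quality Lab: $3,902,900; Finishing: $1,117,300

Equal tier: $1,457,700 ÷ 3 = $485,900 apiece.
Remainder $4,148,500 by billable hours (total 2,569): Shipping 100,119.50 → $100,100; Quality Lab 3,416,981.70 → $3,417,000; Finishing 631,398.79 → $631,400.
Totals: Shipping $485,900 + $100,100 = $586,000; Quality Lab $485,900 + $3,417,000 = $3,902,900; Finishing $485,900 + $631,400 = $1,117,300.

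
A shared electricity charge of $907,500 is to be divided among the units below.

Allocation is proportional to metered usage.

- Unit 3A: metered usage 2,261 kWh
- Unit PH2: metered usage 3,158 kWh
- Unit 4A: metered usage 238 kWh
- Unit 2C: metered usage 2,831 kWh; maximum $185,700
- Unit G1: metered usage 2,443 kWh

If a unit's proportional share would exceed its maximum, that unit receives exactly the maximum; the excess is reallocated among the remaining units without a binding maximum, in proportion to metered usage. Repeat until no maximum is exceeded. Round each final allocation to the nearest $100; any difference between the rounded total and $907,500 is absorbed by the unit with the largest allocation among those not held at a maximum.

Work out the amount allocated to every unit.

Unit 3A: $201,500 · Unit PH2: $281,400 · Unit 4A: $21,200 · Unit 2C: $185,700 · Unit G1: $217,700

Total metered usage = 10,931.
Unconstrained shares: Unit 3A 187,709.95; Unit PH2 262,179.58; Unit 4A 19,758.94; Unit 2C 235,031.79; Unit G1 202,819.73.
Capped: Unit 2C ($185,700); remaining pool $721,800 reallocated over remaining metered usage 8,100.
Remaining shares: Unit 3A 201,480.22 → $201,500; Unit PH2 281,412.89 → $281,400; Unit 4A 21,208.44 → $21,200; Unit G1 217,698.44 → $217,700.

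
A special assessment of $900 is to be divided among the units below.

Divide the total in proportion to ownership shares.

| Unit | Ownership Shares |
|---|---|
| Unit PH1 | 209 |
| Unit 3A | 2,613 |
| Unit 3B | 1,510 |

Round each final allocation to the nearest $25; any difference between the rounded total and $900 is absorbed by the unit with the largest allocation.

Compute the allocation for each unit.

Sum of ownership shares: 4,332.
Proportional shares: Unit PH1 209/4,332 × $900 = 43.42; Unit 3A 2,613/4,332 × $900 = 542.87; Unit 3B 1,510/4,332 × $900 = 313.71.
At nearest $25: Unit PH1 $50; Unit 3A $550; Unit 3B $325. Sum = $925.
Difference $900 − $925 = −$25 applied to largest allocation (Unit 3A): Unit 3A becomes $525.

Unit PH1: $50 | Unit 3A: $525 | Unit 3B: $325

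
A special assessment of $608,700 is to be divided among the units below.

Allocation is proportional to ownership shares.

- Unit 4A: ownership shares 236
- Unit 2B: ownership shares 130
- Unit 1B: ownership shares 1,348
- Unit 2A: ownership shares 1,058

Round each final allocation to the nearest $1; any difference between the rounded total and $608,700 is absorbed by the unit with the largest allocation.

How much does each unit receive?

Unit 4A: $51,823 | Unit 2B: $28,547 | Unit 1B: $296,005 | Unit 2A: $232,325

Sum of ownership shares: 2,772.
Pro-rata amounts: Unit 4A 236/2,772 × $608,700 = 51,822.94; Unit 2B 130/2,772 × $608,700 = 28,546.54; Unit 1B 1,348/2,772 × $608,700 = 296,005.63; Unit 2A 1,058/2,772 × $608,700 = 232,324.89.
At nearest $1: Unit 4A $51,823; Unit 2B $28,547; Unit 1B $296,006; Unit 2A $232,325. Sum = $608,701.
Difference $608,700 − $608,701 = −$1 applied to largest allocation (Unit 1B): Unit 1B becomes $296,005.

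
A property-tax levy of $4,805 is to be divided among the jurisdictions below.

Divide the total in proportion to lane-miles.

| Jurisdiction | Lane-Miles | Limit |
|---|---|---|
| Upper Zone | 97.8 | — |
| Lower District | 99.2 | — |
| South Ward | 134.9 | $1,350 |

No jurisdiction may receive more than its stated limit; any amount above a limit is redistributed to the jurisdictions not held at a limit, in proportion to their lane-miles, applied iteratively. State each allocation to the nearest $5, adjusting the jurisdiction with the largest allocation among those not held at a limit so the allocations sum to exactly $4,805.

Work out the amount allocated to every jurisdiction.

Upper Zone: $1,715 | Lower District: $1,740 | South Ward: $1,350

Lane-miles total: 331.9.
Pro-rata shares before constraints: Upper Zone 1,415.88; Lower District 1,436.14; South Ward 1,952.98.
Capped: South Ward ($1,350); balance $3,455 reallocated over remaining lane-miles 197.
Remaining shares: Upper Zone 1,715.22 → $1,715; Lower District 1,739.78 → $1,740.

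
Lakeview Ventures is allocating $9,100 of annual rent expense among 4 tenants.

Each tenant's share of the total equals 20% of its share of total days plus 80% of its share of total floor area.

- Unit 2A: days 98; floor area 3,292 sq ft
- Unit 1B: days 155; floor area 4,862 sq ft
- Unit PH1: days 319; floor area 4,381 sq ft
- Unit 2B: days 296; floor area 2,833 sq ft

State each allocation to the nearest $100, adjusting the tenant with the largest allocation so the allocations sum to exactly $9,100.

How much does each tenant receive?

Unit 2A: $1,800 · Unit 1B: $2,600 · Unit PH1: $2,700 · Unit 2B: $2,000

Days total 868; floor area total 15,368.
Combined weights (20% days + 80% floor area): Unit 2A 0.1939; Unit 1B 0.2888; Unit PH1 0.3016; Unit 2B 0.2157.
Pro-rata amounts: Unit 2A 1,764.94; Unit 1B 2,628.19; Unit PH1 2,744.20; Unit 2B 1,962.67.
At nearest $100: Unit 2A $1,800; Unit 1B $2,600; Unit PH1 $2,700; Unit 2B $2,000. Sum = $9,100.
No rounding difference to absorb.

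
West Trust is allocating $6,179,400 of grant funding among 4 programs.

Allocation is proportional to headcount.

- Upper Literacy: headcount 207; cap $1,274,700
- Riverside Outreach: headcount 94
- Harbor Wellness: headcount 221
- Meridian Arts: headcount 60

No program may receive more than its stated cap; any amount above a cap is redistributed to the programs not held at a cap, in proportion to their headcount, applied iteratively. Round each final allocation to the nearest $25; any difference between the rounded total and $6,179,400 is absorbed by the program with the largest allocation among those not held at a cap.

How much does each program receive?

Upper Literacy: $1,274,700; Riverside Outreach: $1,229,450; Harbor Wellness: $2,890,500; Meridian Arts: $784,750

Combined headcount = 582.
Pro-rata shares before constraints: Upper Literacy 2,197,827.84; Riverside Outreach 998,047.42; Harbor Wellness 2,346,473.20; Meridian Arts 637,051.55.
Capped: Upper Literacy ($1,274,700); balance $4,904,700 reallocated over remaining headcount 375.
Remaining shares: Riverside Outreach 1,229,444.80 → $1,229,450; Harbor Wellness 2,890,503.20 → $2,890,500; Meridian Arts 784,752.00 → $784,750.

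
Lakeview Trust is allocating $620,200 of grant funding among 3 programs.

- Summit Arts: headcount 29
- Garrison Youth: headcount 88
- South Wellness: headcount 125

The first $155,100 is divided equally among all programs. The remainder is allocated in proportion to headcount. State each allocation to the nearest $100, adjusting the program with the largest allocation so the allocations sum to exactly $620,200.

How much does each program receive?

Summit Arts: $107,400; Garrison Youth: $220,800; South Wellness: $292,000

$155,100 shared equally gives $51,700 per program.
Remainder $465,100 by headcount (total 242): Summit Arts 55,735.12 → $55,700; Garrison Youth 169,127.27 → $169,100; South Wellness 240,237.60 → $240,200.
Rounding difference +$100 on remainder applied to South Wellness.
Totals: Summit Arts $51,700 + $55,700 = $107,400; Garrison Youth $51,700 + $169,100 = $220,800; South Wellness $51,700 + $240,300 = $292,000.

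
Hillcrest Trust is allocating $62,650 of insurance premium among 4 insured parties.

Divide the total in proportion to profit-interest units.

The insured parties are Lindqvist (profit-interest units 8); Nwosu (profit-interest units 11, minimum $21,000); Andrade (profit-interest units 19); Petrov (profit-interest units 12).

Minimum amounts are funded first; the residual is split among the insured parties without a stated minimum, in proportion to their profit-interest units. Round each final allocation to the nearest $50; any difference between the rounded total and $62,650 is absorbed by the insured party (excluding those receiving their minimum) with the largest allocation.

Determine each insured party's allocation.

Minimums first: Nwosu $21,000. Balance $41,650.
Balance split over remaining profit-interest units 39: Lindqvist 8,543.59 → $8,550; Andrade 20,291.03 → $20,300; Petrov 12,815.38 → $12,800.

Lindqvist: $8,550 | Nwosu: $21,000 | Andrade: $20,300 | Petrov: $12,800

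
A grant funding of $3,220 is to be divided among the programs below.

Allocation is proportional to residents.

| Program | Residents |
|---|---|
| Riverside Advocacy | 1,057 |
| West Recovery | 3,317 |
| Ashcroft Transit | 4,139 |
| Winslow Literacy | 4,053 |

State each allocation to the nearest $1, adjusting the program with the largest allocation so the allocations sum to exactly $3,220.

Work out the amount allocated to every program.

Riverside Advocacy: $271 · West Recovery: $850 · Ashcroft Transit: $1,060 · Winslow Literacy: $1,039

Combined residents = 12,566.
Pro-rata amounts: Riverside Advocacy 1,057/12,566 × $3,220 = 270.85; West Recovery 3,317/12,566 × $3,220 = 849.97; Ashcroft Transit 4,139/12,566 × $3,220 = 1,060.61; Winslow Literacy 4,053/12,566 × $3,220 = 1,038.57.
At nearest $1: Riverside Advocacy $271; West Recovery $850; Ashcroft Transit $1,061; Winslow Literacy $1,039. Sum = $3,221.
Difference $3,220 − $3,221 = −$1 applied to largest allocation (Ashcroft Transit): Ashcroft Transit becomes $1,060.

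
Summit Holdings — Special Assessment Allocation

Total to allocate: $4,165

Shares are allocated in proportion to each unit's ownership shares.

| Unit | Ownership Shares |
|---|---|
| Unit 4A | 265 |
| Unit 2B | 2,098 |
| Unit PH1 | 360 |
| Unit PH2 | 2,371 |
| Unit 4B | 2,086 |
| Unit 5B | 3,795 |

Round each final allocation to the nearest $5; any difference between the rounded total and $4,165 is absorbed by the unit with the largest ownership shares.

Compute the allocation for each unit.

Sum of ownership shares: 265 + 2,098 + 360 + 2,371 + 2,086 + 3,795 = 10,975.
Raw shares: Unit 4A 100.57; Unit 2B 796.19; Unit PH1 136.62; Unit PH2 899.79; Unit 4B 791.63; Unit 5B 1,440.20.
At nearest $5: Unit 4A $100; Unit 2B $795; Unit PH1 $135; Unit PH2 $900; Unit 4B $790; Unit 5B $1,440. Sum = $4,160.
Difference $4,165 − $4,160 = +$5 applied to largest ownership shares (Unit 5B): Unit 5B becomes $1,445.

Unit 4A: $100; Unit 2B: $795; Unit PH1: $135; Unit PH2: $900; Unit 4B: $790; Unit 5B: $1,445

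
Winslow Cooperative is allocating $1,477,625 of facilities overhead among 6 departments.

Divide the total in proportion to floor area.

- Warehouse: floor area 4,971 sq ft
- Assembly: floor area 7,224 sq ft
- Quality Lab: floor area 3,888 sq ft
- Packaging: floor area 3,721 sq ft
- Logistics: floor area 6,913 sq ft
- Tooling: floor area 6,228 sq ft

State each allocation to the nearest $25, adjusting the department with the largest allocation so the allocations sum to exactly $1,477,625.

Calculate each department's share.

Total floor area = 32,945.
Unrounded shares: Warehouse 4,971/32,945 × $1,477,625 = 222,955.65; Assembly 7,224/32,945 × $1,477,625 = 324,005.55; Quality Lab 3,888/32,945 × $1,477,625 = 174,381.73; Packaging 3,721/32,945 × $1,477,625 = 166,891.57; Logistics 6,913/32,945 × $1,477,625 = 310,056.81; Tooling 6,228/32,945 × $1,477,625 = 279,333.69.
After rounding ($25): Warehouse $222,950; Assembly $324,000; Quality Lab $174,375; Packaging $166,900; Logistics $310,050; Tooling $279,325. Sum = $1,477,600.
Difference $1,477,625 − $1,477,600 = +$25 applied to largest allocation (Assembly): Assembly becomes $324,025.

Warehouse: $222,950 · Assembly: $324,025 · Quality Lab: $174,375 · Packaging: $166,900 · Logistics: $310,050 · Tooling: $279,325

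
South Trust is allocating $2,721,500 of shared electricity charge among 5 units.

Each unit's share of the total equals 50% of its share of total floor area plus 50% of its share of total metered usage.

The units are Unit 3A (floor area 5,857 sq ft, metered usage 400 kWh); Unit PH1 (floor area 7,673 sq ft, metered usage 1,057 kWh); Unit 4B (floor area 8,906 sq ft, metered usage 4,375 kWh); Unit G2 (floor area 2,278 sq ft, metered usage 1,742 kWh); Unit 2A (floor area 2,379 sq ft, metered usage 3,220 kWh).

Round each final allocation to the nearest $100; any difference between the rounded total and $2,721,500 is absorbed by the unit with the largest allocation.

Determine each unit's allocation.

Totals — floor area 27,093, metered usage 10,794.
Blended shares (50% floor area + 50% metered usage): Unit 3A 0.1266; Unit PH1 0.1906; Unit 4B 0.3670; Unit G2 0.1227; Unit 2A 0.1931.
Raw shares: Unit 3A 344,594.87; Unit PH1 518,628.71; Unit 4B 998,841.34; Unit G2 334,018.83; Unit 2A 525,416.24.
At nearest $100: Unit 3A $344,600; Unit PH1 $518,600; Unit 4B $998,800; Unit G2 $334,000; Unit 2A $525,400. Sum = $2,721,400.
Difference $2,721,500 − $2,721,400 = +$100 applied to largest allocation (Unit 4B): Unit 4B becomes $998,900.

Unit 3A: $344,600 · Unit PH1: $518,600 · Unit 4B: $998,900 · Unit G2: $334,000 · Unit 2A: $525,400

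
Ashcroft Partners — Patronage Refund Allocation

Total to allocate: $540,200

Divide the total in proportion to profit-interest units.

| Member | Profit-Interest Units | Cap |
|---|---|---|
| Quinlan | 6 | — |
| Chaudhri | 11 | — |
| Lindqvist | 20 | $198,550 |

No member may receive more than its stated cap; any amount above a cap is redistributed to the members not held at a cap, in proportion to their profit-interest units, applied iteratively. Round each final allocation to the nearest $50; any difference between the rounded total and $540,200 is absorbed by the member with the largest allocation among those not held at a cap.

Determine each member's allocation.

Sum of profit-interest units: 37.
Proportional shares (ignoring caps): Quinlan 87,600.00; Chaudhri 160,600.00; Lindqvist 292,000.00.
Held at cap: Lindqvist ($198,550); balance $341,650 reallocated over remaining profit-interest units 17.
Remaining shares: Quinlan 120,582.35 → $120,600; Chaudhri 221,067.65 → $221,050.

Quinlan: $120,600; Chaudhri: $221,050; Lindqvist: $198,550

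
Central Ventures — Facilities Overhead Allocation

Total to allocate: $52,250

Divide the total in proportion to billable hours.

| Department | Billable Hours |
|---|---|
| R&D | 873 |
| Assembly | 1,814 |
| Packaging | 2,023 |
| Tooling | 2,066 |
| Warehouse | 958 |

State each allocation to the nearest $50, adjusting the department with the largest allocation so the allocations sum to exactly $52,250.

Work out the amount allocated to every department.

Sum of billable hours: 7,734.
Pro-rata amounts: R&D 873/7,734 × $52,250 = 5,897.89; Assembly 1,814/7,734 × $52,250 = 12,255.17; Packaging 2,023/7,734 × $52,250 = 13,667.15; Tooling 2,066/7,734 × $52,250 = 13,957.65; Warehouse 958/7,734 × $52,250 = 6,472.14.
At nearest $50: R&D $5,900; Assembly $12,250; Packaging $13,650; Tooling $13,950; Warehouse $6,450. Sum = $52,200.
Difference $52,250 − $52,200 = +$50 applied to largest allocation (Tooling): Tooling becomes $14,000.

R&D: $5,900 · Assembly: $12,250 · Packaging: $13,650 · Tooling: $14,000 · Warehouse: $6,450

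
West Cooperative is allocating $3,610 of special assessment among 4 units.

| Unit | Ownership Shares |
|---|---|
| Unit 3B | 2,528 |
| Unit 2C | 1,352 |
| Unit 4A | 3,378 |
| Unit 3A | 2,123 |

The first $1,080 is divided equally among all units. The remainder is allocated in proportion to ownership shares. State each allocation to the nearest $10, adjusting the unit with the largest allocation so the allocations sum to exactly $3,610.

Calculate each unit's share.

Unit 3B: $950; Unit 2C: $630; Unit 4A: $1,190; Unit 3A: $840

Equal tier: $1,080 ÷ 4 = $270 apiece.
Remainder $2,530 by ownership shares (total 9,381): Unit 3B 681.79 → $680; Unit 2C 364.63 → $360; Unit 4A 911.03 → $910; Unit 3A 572.56 → $570.
Rounding difference +$10 on remainder applied to Unit 4A.
Totals: Unit 3B $270 + $680 = $950; Unit 2C $270 + $360 = $630; Unit 4A $270 + $920 = $1,190; Unit 3A $270 + $570 = $840.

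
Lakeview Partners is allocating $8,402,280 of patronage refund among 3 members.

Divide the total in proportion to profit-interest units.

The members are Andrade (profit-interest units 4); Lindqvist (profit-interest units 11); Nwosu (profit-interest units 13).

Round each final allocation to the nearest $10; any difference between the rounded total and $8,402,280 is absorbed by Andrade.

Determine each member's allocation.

Andrade: $1,200,320 | Lindqvist: $3,300,900 | Nwosu: $3,901,060

Total profit-interest units = 28.
Unrounded shares: Andrade 4/28 × $8,402,280 = 1,200,325.71; Lindqvist 11/28 × $8,402,280 = 3,300,895.71; Nwosu 13/28 × $8,402,280 = 3,901,058.57.
After rounding ($10): Andrade $1,200,330; Lindqvist $3,300,900; Nwosu $3,901,060. Sum = $8,402,290.
Difference $8,402,280 − $8,402,290 = −$10 applied to Andrade: Andrade becomes $1,200,320.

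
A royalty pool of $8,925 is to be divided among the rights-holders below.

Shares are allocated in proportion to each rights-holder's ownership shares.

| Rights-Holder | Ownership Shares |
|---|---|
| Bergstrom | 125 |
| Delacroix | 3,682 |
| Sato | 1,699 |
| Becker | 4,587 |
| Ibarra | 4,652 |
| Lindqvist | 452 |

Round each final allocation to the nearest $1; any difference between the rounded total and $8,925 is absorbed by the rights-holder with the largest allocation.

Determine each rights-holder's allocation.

Ownership shares total: 15,197.
Raw shares: Bergstrom 125/15,197 × $8,925 = 73.41; Delacroix 3,682/15,197 × $8,925 = 2,162.39; Sato 1,699/15,197 × $8,925 = 997.80; Becker 4,587/15,197 × $8,925 = 2,693.89; Ibarra 4,652/15,197 × $8,925 = 2,732.06; Lindqvist 452/15,197 × $8,925 = 265.45.
At nearest $1: Bergstrom $73; Delacroix $2,162; Sato $998; Becker $2,694; Ibarra $2,732; Lindqvist $265. Sum = $8,924.
Difference $8,925 − $8,924 = +$1 applied to largest allocation (Ibarra): Ibarra becomes $2,733.

Bergstrom: $73; Delacroix: $2,162; Sato: $998; Becker: $2,694; Ibarra: $2,733; Lindqvist: $265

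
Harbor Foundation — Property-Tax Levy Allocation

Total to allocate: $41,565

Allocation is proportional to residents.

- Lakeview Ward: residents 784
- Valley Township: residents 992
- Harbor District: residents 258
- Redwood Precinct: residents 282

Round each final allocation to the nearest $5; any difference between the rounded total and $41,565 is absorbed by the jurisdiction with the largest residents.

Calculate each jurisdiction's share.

Lakeview Ward: $14,070; Valley Township: $17,805; Harbor District: $4,630; Redwood Precinct: $5,060

Residents total: 784 + 992 + 258 + 282 = 2,316.
Proportional shares: Lakeview Ward 14,070.36; Valley Township 17,803.32; Harbor District 4,630.30; Redwood Precinct 5,061.02.
After rounding ($5): Lakeview Ward $14,070; Valley Township $17,805; Harbor District $4,630; Redwood Precinct $5,060. Sum = $41,565.
Rounded total matches; no reconciliation needed.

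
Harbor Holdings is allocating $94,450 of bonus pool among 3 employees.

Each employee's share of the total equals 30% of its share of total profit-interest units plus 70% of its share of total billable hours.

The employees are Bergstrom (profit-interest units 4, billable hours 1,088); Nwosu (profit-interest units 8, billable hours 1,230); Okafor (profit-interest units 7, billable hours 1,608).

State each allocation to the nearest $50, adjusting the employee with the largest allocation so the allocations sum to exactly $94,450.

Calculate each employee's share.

Totals — profit-interest units 19, billable hours 3,926.
Combined weights (30% profit-interest units + 70% billable hours): Bergstrom 0.2571; Nwosu 0.3456; Okafor 0.3972.
Raw shares: Bergstrom 24,287.50; Nwosu 32,644.09; Okafor 37,518.41.
Rounded to nearest $50: Bergstrom $24,300; Nwosu $32,650; Okafor $37,500. Sum = $94,450.
Rounded total matches; no reconciliation needed.

Bergstrom: $24,300; Nwosu: $32,650; Okafor: $37,500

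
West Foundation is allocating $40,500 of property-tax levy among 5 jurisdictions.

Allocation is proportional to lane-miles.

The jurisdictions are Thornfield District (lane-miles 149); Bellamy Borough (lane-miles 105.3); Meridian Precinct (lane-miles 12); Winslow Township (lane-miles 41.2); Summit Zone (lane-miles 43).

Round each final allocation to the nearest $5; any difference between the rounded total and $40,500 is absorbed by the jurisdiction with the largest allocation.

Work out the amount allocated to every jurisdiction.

Thornfield District: $17,220 | Bellamy Borough: $12,165 | Meridian Precinct: $1,385 | Winslow Township: $4,760 | Summit Zone: $4,970

Lane-miles total: 350.5.
Proportional shares: Thornfield District 149/350.5 × $40,500 = 17,216.83; Bellamy Borough 105.3/350.5 × $40,500 = 12,167.33; Meridian Precinct 12/350.5 × $40,500 = 1,386.59; Winslow Township 41.2/350.5 × $40,500 = 4,760.63; Summit Zone 43/350.5 × $40,500 = 4,968.62.
At nearest $5: Thornfield District $17,215; Bellamy Borough $12,165; Meridian Precinct $1,385; Winslow Township $4,760; Summit Zone $4,970. Sum = $40,495.
Difference $40,500 − $40,495 = +$5 applied to largest allocation (Thornfield District): Thornfield District becomes $17,220.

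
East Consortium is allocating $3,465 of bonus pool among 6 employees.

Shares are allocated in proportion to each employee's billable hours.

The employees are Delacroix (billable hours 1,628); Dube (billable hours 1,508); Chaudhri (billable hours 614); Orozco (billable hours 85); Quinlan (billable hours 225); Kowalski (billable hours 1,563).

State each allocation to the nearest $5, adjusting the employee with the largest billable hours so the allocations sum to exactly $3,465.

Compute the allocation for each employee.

Billable hours total: 1,628 + 1,508 + 614 + 85 + 225 + 1,563 = 5,623.
Raw shares: Delacroix 1,003.20; Dube 929.26; Chaudhri 378.36; Orozco 52.38; Quinlan 138.65; Kowalski 963.15.
After rounding ($5): Delacroix $1,005; Dube $930; Chaudhri $380; Orozco $50; Quinlan $140; Kowalski $965. Sum = $3,470.
Difference $3,465 − $3,470 = −$5 applied to largest billable hours (Delacroix): Delacroix becomes $1,000.

Delacroix: $1,000 | Dube: $930 | Chaudhri: $380 | Orozco: $50 | Quinlan: $140 | Kowalski: $965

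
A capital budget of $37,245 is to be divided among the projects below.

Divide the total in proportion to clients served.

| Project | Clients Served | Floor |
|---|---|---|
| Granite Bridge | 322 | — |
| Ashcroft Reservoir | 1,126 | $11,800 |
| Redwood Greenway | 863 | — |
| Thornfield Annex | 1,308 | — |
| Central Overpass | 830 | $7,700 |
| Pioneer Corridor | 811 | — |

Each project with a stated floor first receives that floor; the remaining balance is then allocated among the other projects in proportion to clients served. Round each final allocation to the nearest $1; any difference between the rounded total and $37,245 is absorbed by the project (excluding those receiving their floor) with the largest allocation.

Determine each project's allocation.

Guaranteed amounts: Ashcroft Reservoir $11,800; Central Overpass $7,700. Balance $17,745.
Balance split over remaining clients served 3,304: Granite Bridge 1,729.39 → $1,729; Redwood Greenway 4,634.97 → $4,635; Thornfield Annex 7,024.96 → $7,025; Pioneer Corridor 4,355.69 → $4,356.

Granite Bridge: $1,729 · Ashcroft Reservoir: $11,800 · Redwood Greenway: $4,635 · Thornfield Annex: $7,025 · Central Overpass: $7,700 · Pioneer Corridor: $4,356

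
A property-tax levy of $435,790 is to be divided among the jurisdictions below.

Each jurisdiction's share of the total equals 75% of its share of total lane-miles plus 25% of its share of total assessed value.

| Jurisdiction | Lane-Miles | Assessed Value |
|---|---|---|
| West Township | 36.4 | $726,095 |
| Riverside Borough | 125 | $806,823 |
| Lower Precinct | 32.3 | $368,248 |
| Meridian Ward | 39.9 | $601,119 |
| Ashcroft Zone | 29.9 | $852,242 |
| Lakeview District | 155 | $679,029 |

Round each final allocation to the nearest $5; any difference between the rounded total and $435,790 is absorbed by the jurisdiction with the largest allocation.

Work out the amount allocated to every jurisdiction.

Totals — lane-miles 418.5, assessed value 4,033,556.
Combined weights (75% lane-miles + 25% assessed value): West Township 0.1102; Riverside Borough 0.2740; Lower Precinct 0.0807; Meridian Ward 0.1088; Ashcroft Zone 0.1064; Lakeview District 0.3199.
Unrounded shares: West Township 48,039.91; Riverside Borough 119,415.73; Lower Precinct 35,172.32; Meridian Ward 47,397.72; Ashcroft Zone 46,370.77; Lakeview District 139,393.55.
At nearest $5: West Township $48,040; Riverside Borough $119,415; Lower Precinct $35,170; Meridian Ward $47,400; Ashcroft Zone $46,370; Lakeview District $139,395. Sum = $435,790.
Rounded total matches; no reconciliation needed.

West Township: $48,040 | Riverside Borough: $119,415 | Lower Precinct: $35,170 | Meridian Ward: $47,400 | Ashcroft Zone: $46,370 | Lakeview District: $139,395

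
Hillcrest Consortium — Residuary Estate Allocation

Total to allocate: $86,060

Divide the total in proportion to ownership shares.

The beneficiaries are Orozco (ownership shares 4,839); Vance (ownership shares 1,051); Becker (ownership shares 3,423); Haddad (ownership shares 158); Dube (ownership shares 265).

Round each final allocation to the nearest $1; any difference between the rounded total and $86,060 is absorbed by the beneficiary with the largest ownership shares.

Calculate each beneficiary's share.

Orozco: $42,774 | Vance: $9,290 | Becker: $30,257 | Haddad: $1,397 | Dube: $2,342

Total ownership shares = 4,839 + 1,051 + 3,423 + 158 + 265 = 9,736.
Raw shares: Orozco 42,773.66; Vance 9,290.17; Becker 30,257.13; Haddad 1,396.62; Dube 2,342.43.
At nearest $1: Orozco $42,774; Vance $9,290; Becker $30,257; Haddad $1,397; Dube $2,342. Sum = $86,060.
Rounded total matches; no reconciliation needed.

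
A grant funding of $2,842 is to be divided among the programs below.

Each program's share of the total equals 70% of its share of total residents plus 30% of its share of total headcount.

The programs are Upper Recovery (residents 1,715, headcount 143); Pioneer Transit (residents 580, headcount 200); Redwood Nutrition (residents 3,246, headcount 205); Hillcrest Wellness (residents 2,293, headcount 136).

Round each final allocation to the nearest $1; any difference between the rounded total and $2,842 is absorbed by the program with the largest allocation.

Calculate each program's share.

Residents total 7,834; headcount total 684.
Blended shares (70% residents + 30% headcount): Upper Recovery 0.2160; Pioneer Transit 0.1395; Redwood Nutrition 0.3800; Hillcrest Wellness 0.2645.
Pro-rata amounts: Upper Recovery 613.76; Pioneer Transit 396.59; Redwood Nutrition 1,079.83; Hillcrest Wellness 751.82.
After rounding ($1): Upper Recovery $614; Pioneer Transit $397; Redwood Nutrition $1,080; Hillcrest Wellness $752. Sum = $2,843.
Difference $2,842 − $2,843 = −$1 applied to largest allocation (Redwood Nutrition): Redwood Nutrition becomes $1,079.

Upper Recovery: $614 · Pioneer Transit: $397 · Redwood Nutrition: $1,079 · Hillcrest Wellness: $752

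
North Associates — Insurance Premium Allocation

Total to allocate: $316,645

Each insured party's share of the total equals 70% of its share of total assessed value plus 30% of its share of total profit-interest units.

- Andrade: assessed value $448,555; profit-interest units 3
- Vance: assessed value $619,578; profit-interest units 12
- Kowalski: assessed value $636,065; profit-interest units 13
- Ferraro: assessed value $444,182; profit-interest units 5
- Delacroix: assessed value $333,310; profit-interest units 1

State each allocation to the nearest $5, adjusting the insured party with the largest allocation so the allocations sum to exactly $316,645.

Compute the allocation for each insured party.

Totals — assessed value 2,481,690, profit-interest units 34.
Blended shares (70% assessed value + 30% profit-interest units): Andrade 0.1530; Vance 0.2806; Kowalski 0.2941; Ferraro 0.1694; Delacroix 0.1028.
Unrounded shares: Andrade 48,444.35; Vance 88,864.57; Kowalski 93,131.02; Ferraro 53,641.63; Delacroix 32,563.42.
Rounded to nearest $5: Andrade $48,445; Vance $88,865; Kowalski $93,130; Ferraro $53,640; Delacroix $32,565. Sum = $316,645.
Sum already equals the total — no adjustment.

Andrade: $48,445 · Vance: $88,865 · Kowalski: $93,130 · Ferraro: $53,640 · Delacroix: $32,565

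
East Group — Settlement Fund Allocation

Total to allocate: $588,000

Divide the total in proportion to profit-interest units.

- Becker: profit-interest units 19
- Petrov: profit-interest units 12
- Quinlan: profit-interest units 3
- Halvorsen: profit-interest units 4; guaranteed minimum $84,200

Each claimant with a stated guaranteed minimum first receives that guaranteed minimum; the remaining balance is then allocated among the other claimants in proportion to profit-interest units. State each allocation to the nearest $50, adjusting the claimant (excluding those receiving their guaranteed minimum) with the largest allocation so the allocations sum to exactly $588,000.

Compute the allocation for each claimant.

Guaranteed amounts: Halvorsen $84,200. Residual $503,800.
Residual split over remaining profit-interest units 34: Becker 281,535.29 → $281,550; Petrov 177,811.76 → $177,800; Quinlan 44,452.94 → $44,450.

Becker: $281,550 · Petrov: $177,800 · Quinlan: $44,450 · Halvorsen: $84,200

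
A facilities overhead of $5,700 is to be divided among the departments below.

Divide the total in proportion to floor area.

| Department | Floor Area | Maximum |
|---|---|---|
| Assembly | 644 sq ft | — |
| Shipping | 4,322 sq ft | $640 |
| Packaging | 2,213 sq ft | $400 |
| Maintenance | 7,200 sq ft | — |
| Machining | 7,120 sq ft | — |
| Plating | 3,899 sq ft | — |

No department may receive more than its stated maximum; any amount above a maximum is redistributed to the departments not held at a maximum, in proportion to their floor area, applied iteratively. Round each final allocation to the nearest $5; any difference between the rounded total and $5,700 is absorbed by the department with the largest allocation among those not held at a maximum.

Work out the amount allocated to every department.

Assembly: $160; Shipping: $640; Packaging: $400; Maintenance: $1,775; Machining: $1,760; Plating: $965

Floor area total: 25,398.
Pro-rata shares before constraints: Assembly 144.53; Shipping 969.97; Packaging 496.66; Maintenance 1,615.88; Machining 1,597.92; Plating 875.04.
Capped: Shipping ($640), Packaging ($400); residual $4,660 reallocated over remaining floor area 18,863.
Shares after redistribution: Assembly 159.10 → $160; Maintenance 1,778.72 → $1,780; Machining 1,758.96 → $1,760; Plating 963.23 → $965.
Rounding difference −$5 applied to Maintenance → $1,775.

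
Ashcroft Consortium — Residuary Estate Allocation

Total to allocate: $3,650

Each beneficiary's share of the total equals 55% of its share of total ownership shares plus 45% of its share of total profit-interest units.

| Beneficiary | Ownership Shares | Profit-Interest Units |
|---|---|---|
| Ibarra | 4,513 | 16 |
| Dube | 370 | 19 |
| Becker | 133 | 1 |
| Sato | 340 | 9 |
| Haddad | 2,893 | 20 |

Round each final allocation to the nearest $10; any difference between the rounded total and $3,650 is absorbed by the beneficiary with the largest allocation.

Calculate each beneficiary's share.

Totals — ownership shares 8,249, profit-interest units 65.
Blended shares (55% ownership shares + 45% profit-interest units): Ibarra 0.4117; Dube 0.1562; Becker 0.0158; Sato 0.0850; Haddad 0.3314.
Unrounded shares: Ibarra 1,502.60; Dube 570.16; Becker 57.64; Sato 310.17; Haddad 1,209.43.
At nearest $10: Ibarra $1,500; Dube $570; Becker $60; Sato $310; Haddad $1,210. Sum = $3,650.
Sum already equals the total — no adjustment.

Ibarra: $1,500; Dube: $570; Becker: $60; Sato: $310; Haddad: $1,210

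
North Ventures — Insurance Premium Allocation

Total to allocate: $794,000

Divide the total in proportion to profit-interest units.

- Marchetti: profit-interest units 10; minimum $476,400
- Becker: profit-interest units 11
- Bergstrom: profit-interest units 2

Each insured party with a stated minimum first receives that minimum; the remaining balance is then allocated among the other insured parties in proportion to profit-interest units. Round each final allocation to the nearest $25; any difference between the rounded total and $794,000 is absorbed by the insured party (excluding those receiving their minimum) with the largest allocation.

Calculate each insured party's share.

Marchetti: $476,400 | Becker: $268,750 | Bergstrom: $48,850

Minimums first: Marchetti $476,400. Balance $317,600.
Balance split over remaining profit-interest units 13: Becker 268,738.46 → $268,750; Bergstrom 48,861.54 → $48,850.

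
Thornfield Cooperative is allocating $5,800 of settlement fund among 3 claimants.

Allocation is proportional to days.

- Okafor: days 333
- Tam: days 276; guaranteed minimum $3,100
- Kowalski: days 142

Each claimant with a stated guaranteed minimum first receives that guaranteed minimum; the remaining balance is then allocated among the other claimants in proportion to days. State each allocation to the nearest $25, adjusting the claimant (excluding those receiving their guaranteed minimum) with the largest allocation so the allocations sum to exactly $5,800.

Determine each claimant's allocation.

Okafor: $1,900 · Tam: $3,100 · Kowalski: $800

Fund the minimums — Tam $3,100. Residual $2,700.
Residual split over remaining days 475: Okafor 1,892.84 → $1,900; Kowalski 807.16 → $800.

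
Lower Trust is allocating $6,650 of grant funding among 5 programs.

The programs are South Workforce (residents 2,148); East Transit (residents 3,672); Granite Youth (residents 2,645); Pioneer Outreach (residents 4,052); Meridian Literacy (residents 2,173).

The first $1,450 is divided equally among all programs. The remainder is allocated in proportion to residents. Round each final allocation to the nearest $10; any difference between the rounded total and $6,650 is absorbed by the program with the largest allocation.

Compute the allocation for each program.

$1,450 shared equally gives $290 per program.
Remainder $5,200 by residents (total 14,690): South Workforce 760.35 → $760; East Transit 1,299.82 → $1,300; Granite Youth 936.28 → $940; Pioneer Outreach 1,434.34 → $1,430; Meridian Literacy 769.20 → $770.
Totals: South Workforce $290 + $760 = $1,050; East Transit $290 + $1,300 = $1,590; Granite Youth $290 + $940 = $1,230; Pioneer Outreach $290 + $1,430 = $1,720; Meridian Literacy $290 + $770 = $1,060.

South Workforce: $1,050 · East Transit: $1,590 · Granite Youth: $1,230 · Pioneer Outreach: $1,720 · Meridian Literacy: $1,060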